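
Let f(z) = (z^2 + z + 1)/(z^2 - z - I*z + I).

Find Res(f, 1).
3/2 + 3*I/2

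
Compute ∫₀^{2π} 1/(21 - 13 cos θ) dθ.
Call the integral J. The integrand is 2π-periodic and we integrate over a full period, so shifting θ does not change the value (θ → θ + π flips the sign of the trig term). Hence
  J = ∫₀^{2π} dθ/(21 + 13 cos θ).
Put z = e^{iθ}: then cos θ = (z + 1/z)/2, dθ = dz/(iz), and z runs once counterclockwise around |z| = 1:
  J = ∮_{|z|=1} 1/(21 + 13*(z + 1/z)/2) · dz/(iz) = (2/i) ∮_{|z|=1} dz/(13*z^2 + 42*z + 13).
The roots of 13*z^2 + 42*z + 13 are z = (-21 ± sqrt(21^2 - 13^2))/13, with sqrt(272) = 4*sqrt(17); their product is 1, so only z₊ = -21/13 + 4*sqrt(17)/13 lies inside the unit circle (z₋ = -21/13 - 4*sqrt(17)/13 lies outside).
z₊ is a simple zero of q(z) = 13*z^2 + 42*z + 13, so Res(1/q, z₊) = 1/q'(z₊) with q'(z) = 26*z + 42; and q'(z₊) = 13*(z₊ - z₋) = 8*sqrt(17).
Therefore J = (2/i) · 2πi · 1/(8*sqrt(17)) = 2*pi/(4*sqrt(17)) = sqrt(17)*pi/34

Final answer: sqrt(17)*pi/34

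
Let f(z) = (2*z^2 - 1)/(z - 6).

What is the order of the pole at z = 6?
1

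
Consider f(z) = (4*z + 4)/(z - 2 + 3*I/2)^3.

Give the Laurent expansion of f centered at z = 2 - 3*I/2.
Put w = z - (2 - 3*I/2), i.e. z = w + 2 - 3*I/2. The denominator is w^3, so it suffices to rewrite the numerator in powers of w.

P(z) = 4*z + 4
P(w + 2 - 3*I/2) = 12 - 6*I + 4*w

Dividing each term by w^3:
  f = (12 - 6*I)/w^3 + 4/w^2

Substituting back w = z - 2 + 3*I/2:
  f(z) = (12 - 6*I)/(z - 2 + 3*I/2)^3 + 4/(z - 2 + 3*I/2)^2

The series is finite because the numerator is a polynomial; the negative powers form the principal part.

Final answer: (12 - 6*I)/(z - 2 + 3*I/2)^3 + 4/(z - 2 + 3*I/2)^2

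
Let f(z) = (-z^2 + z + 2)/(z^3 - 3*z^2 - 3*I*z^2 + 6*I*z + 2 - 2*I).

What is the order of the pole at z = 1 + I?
Factor the denominator:
  z^3 - 3*z^2 - 3*I*z^2 + 6*I*z + 2 - 2*I = (z - 1 - I)^3

The numerator P(z) = -z^2 + z + 2 has P(1 + I) = 3 - I ≠ 0, so no factor of (z - 1 - I) cancels.
Near z = 1 + I we can therefore write f(z) = g(z)/(z - 1 - I)^3 with g analytic at 1 + I and g(1 + I) ≠ 0 (g is just the numerator).

Hence z = 1 + I is a pole of order 3.

Final answer: 3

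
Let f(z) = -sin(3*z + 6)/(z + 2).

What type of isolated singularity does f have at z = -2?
Let u = z + 2. The argument of sin is 3*z + 6 = 3u, so
  f = -sin(3u)/u = -((3u) - (3u)^3/6 + ...)/u = -3 + (9/2)*u^2 - ...
The Laurent expansion about u = 0 has no negative powers; equivalently lim_{z→-2} f(z) = -3 exists and is finite.
So the singularity is removable.

Final answer: removable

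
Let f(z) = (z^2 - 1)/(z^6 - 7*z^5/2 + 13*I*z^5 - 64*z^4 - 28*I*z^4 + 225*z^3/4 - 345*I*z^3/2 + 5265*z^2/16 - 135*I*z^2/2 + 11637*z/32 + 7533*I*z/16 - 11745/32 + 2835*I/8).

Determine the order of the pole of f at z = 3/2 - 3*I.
4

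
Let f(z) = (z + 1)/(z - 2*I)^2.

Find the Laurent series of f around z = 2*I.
Put w = z - (2*I), i.e. z = w + 2*I. The denominator is w^2, so it suffices to rewrite the numerator in powers of w.

P(z) = z + 1
P(w + 2*I) = 1 + 2*I + w

Dividing each term by w^2:
  f = (1 + 2*I)/w^2 + 1/w

Substituting back w = z - 2*I:
  f(z) = (1 + 2*I)/(z - 2*I)^2 + 1/(z - 2*I)

The series is finite because the numerator is a polynomial; the negative powers form the principal part, and the coefficient of 1/(z - 2*I) gives Res(f, 2*I) = 1.

Final answer: (1 + 2*I)/(z - 2*I)^2 + 1/(z - 2*I)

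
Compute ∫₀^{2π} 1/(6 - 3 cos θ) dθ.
2*sqrt(3)*pi/9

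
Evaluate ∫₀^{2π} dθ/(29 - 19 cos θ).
Call the integral J. The integrand is 2π-periodic and we integrate over a full period, so shifting θ does not change the value (θ → θ + π flips the sign of the trig term). Hence
  J = ∫₀^{2π} dθ/(29 + 19 cos θ).
Put z = e^{iθ}: then cos θ = (z + 1/z)/2, dθ = dz/(iz), and z runs once counterclockwise around |z| = 1:
  J = ∮_{|z|=1} 1/(29 + 19*(z + 1/z)/2) · dz/(iz) = (2/i) ∮_{|z|=1} dz/(19*z^2 + 58*z + 19).
The roots of 19*z^2 + 58*z + 19 are z = (-29 ± sqrt(29^2 - 19^2))/19, with sqrt(480) = 4*sqrt(30); their product is 1, so only z₊ = -29/19 + 4*sqrt(30)/19 lies inside the unit circle (z₋ = -29/19 - 4*sqrt(30)/19 lies outside).
z₊ is a simple zero of q(z) = 19*z^2 + 58*z + 19, so Res(1/q, z₊) = 1/q'(z₊) with q'(z) = 38*z + 58; and q'(z₊) = 19*(z₊ - z₋) = 8*sqrt(30).
Therefore J = (2/i) · 2πi · 1/(8*sqrt(30)) = 2*pi/(4*sqrt(30)) = sqrt(30)*pi/60

Final answer: sqrt(30)*pi/60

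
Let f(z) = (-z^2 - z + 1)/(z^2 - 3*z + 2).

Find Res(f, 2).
-5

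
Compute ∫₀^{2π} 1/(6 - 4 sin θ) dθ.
Call the integral J. The integrand is 2π-periodic and we integrate over a full period, so shifting θ does not change the value (θ → θ + π/2 turns sin θ into cos θ; θ → θ + π flips the sign of the trig term). Hence
  J = ∫₀^{2π} dθ/(6 + 4 cos θ).
Put z = e^{iθ}: then cos θ = (z + 1/z)/2, dθ = dz/(iz), and z runs once counterclockwise around |z| = 1:
  J = ∮_{|z|=1} 1/(6 + 4*(z + 1/z)/2) · dz/(iz) = (2/i) ∮_{|z|=1} dz/(4*z^2 + 12*z + 4).
The roots of 4*z^2 + 12*z + 4 are z = (-6 ± sqrt(6^2 - 4^2))/4, with sqrt(20) = 2*sqrt(5); their product is 1, so only z₊ = -3/2 + sqrt(5)/2 lies inside the unit circle (z₋ = -3/2 - sqrt(5)/2 lies outside).
z₊ is a simple zero of q(z) = 4*z^2 + 12*z + 4, so Res(1/q, z₊) = 1/q'(z₊) with q'(z) = 8*z + 12; and q'(z₊) = 4*(z₊ - z₋) = 4*sqrt(5).
Therefore J = (2/i) · 2πi · 1/(4*sqrt(5)) = 2*pi/(2*sqrt(5)) = sqrt(5)*pi/5

Final answer: sqrt(5)*pi/5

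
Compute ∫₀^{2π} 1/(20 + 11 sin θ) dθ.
Call the integral J. The integrand is 2π-periodic and we integrate over a full period, so shifting θ does not change the value (θ → θ + π/2 turns sin θ into cos θ). Hence
  J = ∫₀^{2π} dθ/(20 + 11 cos θ).
Put z = e^{iθ}: then cos θ = (z + 1/z)/2, dθ = dz/(iz), and z runs once counterclockwise around |z| = 1:
  J = ∮_{|z|=1} 1/(20 + 11*(z + 1/z)/2) · dz/(iz) = (2/i) ∮_{|z|=1} dz/(11*z^2 + 40*z + 11).
The roots of 11*z^2 + 40*z + 11 are z = (-20 ± sqrt(20^2 - 11^2))/11, with sqrt(279) = 3*sqrt(31); their product is 1, so only z₊ = -20/11 + 3*sqrt(31)/11 lies inside the unit circle (z₋ = -20/11 - 3*sqrt(31)/11 lies outside).
z₊ is a simple zero of q(z) = 11*z^2 + 40*z + 11, so Res(1/q, z₊) = 1/q'(z₊) with q'(z) = 22*z + 40; and q'(z₊) = 11*(z₊ - z₋) = 6*sqrt(31).
Therefore J = (2/i) · 2πi · 1/(6*sqrt(31)) = 2*pi/(3*sqrt(31)) = 2*sqrt(31)*pi/93

Final answer: 2*sqrt(31)*pi/93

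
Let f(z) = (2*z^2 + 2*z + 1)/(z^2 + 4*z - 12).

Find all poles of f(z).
The singularities of f are the zeros of the denominator. Factoring,
  z^2 + 4*z - 12 = (z + 6)*(z - 2)
so the candidates are z = -6, z = 2.

Check the numerator P(z) = 2*z^2 + 2*z + 1 at each one:
  P(-6) = 61 ≠ 0, so z = -6 is a (simple) pole.
  P(2) = 13 ≠ 0, so z = 2 is a (simple) pole.

Poles of f: {-6, 2}

Final answer: {-6, 2}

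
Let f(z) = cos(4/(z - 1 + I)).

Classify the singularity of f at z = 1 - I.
Let u = z - 1 + I. Then
  cos(4/u) = Σ_{k≥0} (-1)^k (4)^(2k)/((2k)!·u^(2k)) = 1 - 8/u^2 + 32/(3*u^4) + ...
which has infinitely many negative powers of u, so cos(4/(z - 1 + I)) has an essential singularity at z = 1 - I.
So the singularity is essential.

Final answer: essential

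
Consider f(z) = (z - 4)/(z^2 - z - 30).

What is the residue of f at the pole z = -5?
Write f(z) = P(z)/Q(z) with P(z) = z - 4 and Q(z) = z^2 - z - 30.
The denominator factors as Q(z) = (z + 5)*(z - 6), so z = -5 is a simple zero of Q and P is analytic there; z = -5 is therefore a simple pole and
  Res(f, z₀) = P(z₀)/Q'(z₀).

Q'(z) = 2*z - 1, so Q'(-5) = -11.
P(-5) = -9.

Res(f, -5) = (-9)/(-11) = 9/11

Final answer: 9/11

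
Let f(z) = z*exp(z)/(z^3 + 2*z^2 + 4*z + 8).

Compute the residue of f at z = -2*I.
Write f(z) = P(z)/Q(z) with P(z) = z*exp(z) and Q(z) = z^3 + 2*z^2 + 4*z + 8.
The denominator factors as Q(z) = (z + 2*I)*(z - 2*I)*(z + 2), so z = -2*I is a simple zero of Q and P is analytic there; z = -2*I is therefore a simple pole and
  Res(f, z₀) = P(z₀)/Q'(z₀).

Q'(z) = 3*z^2 + 4*z + 4, so Q'(-2*I) = -8 - 8*I.
P(-2*I) = -2*I*exp(-2*I).

Res(f, -2*I) = (-2*I*exp(-2*I))/(-8 - 8*I) = (1/8 + I/8)*exp(-2*I)

Final answer: (1/8 + I/8)*exp(-2*I)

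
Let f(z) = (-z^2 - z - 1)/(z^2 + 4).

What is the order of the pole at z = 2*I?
Factor the denominator:
  z^2 + 4 = (z - 2*I)*(z + 2*I)

The numerator P(z) = -z^2 - z - 1 has P(2*I) = 3 - 2*I ≠ 0, so no factor of (z - 2*I) cancels.
Near z = 2*I we can therefore write f(z) = g(z)/(z - 2*I) with g analytic at 2*I and g(2*I) ≠ 0 (g is the numerator divided by the remaining denominator factors).

Hence z = 2*I is a pole of order 1.

Final answer: 1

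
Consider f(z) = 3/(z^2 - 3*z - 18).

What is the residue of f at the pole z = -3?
Write f(z) = P(z)/Q(z) with P(z) = 3 and Q(z) = z^2 - 3*z - 18.
The denominator factors as Q(z) = (z - 6)*(z + 3), so z = -3 is a simple zero of Q and P is analytic there; z = -3 is therefore a simple pole and
  Res(f, z₀) = P(z₀)/Q'(z₀).

Q'(z) = 2*z - 3, so Q'(-3) = -9.
P(-3) = 3.

Res(f, -3) = (3)/(-9) = -1/3

Final answer: -1/3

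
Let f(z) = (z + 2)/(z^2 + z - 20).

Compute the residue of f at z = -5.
Write f(z) = P(z)/Q(z) with P(z) = z + 2 and Q(z) = z^2 + z - 20.
The denominator factors as Q(z) = (z + 5)*(z - 4), so z = -5 is a simple zero of Q and P is analytic there; z = -5 is therefore a simple pole and
  Res(f, z₀) = P(z₀)/Q'(z₀).

Q'(z) = 2*z + 1, so Q'(-5) = -9.
P(-5) = -3.

Res(f, -5) = (-3)/(-9) = 1/3

Final answer: 1/3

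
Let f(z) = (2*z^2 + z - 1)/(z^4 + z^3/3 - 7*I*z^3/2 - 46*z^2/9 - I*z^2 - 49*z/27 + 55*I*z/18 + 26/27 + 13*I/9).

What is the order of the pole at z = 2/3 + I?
Factor the denominator:
  z^4 + z^3/3 - 7*I*z^3/2 - 46*z^2/9 - I*z^2 - 49*z/27 + 55*I*z/18 + 26/27 + 13*I/9 = (z - 2/3 - I)^2*(z + 2/3)*(z + 1 - 3*I/2)

The numerator P(z) = 2*z^2 + z - 1 has P(2/3 + I) = -13/9 + 11*I/3 ≠ 0, so no factor of (z - 2/3 - I) cancels.
Near z = 2/3 + I we can therefore write f(z) = g(z)/(z - 2/3 - I)^2 with g analytic at 2/3 + I and g(2/3 + I) ≠ 0 (g is the numerator divided by the remaining denominator factors).

Hence z = 2/3 + I is a pole of order 2.

Final answer: 2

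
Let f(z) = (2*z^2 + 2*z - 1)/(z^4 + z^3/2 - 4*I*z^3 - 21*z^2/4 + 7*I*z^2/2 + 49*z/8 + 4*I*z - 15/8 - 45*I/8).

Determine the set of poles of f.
The singularities of f are the zeros of the denominator. Factoring,
  z^4 + z^3/2 - 4*I*z^3 - 21*z^2/4 + 7*I*z^2/2 + 49*z/8 + 4*I*z - 15/8 - 45*I/8 = (z + 3/2 - 3*I)*(z - 1 + I/2)*(z + 1 - I)*(z - 1 - I/2)
so the candidates are z = -3/2 + 3*I, z = 1 - I/2, z = -1 + I, z = 1 + I/2.

Check the numerator P(z) = 2*z^2 + 2*z - 1 at each one:
  P(-3/2 + 3*I) = -35/2 - 12*I ≠ 0, so z = -3/2 + 3*I is a (simple) pole.
  P(1 - I/2) = 5/2 - 3*I ≠ 0, so z = 1 - I/2 is a (simple) pole.
  P(-1 + I) = -3 - 2*I ≠ 0, so z = -1 + I is a (simple) pole.
  P(1 + I/2) = 5/2 + 3*I ≠ 0, so z = 1 + I/2 is a (simple) pole.

Poles of f: {-3/2 + 3*I, -1 + I, 1 - I/2, 1 + I/2}

Final answer: {-3/2 + 3*I, -1 + I, 1 - I/2, 1 + I/2}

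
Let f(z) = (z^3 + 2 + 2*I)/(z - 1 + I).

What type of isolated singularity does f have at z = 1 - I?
The numerator vanishes at z = 1 - I ((1 - I)^3 = -2 - 2*I), so it is divisible by z - 1 + I:
  z^3 + 2 + 2*I = (z - 1 + I)*(z^2 + z - I*z - 2*I)
Hence for z ≠ 1 - I, f(z) = z^2 + z - I*z - 2*I, a polynomial, and lim_{z→1 - I} f(z) = -6*I is finite.
So the singularity is removable.

Final answer: removable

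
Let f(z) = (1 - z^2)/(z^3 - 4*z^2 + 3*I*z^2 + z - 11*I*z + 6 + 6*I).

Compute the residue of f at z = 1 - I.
-7/10 + I/10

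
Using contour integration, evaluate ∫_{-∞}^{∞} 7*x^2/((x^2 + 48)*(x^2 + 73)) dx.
Let f(z) = 7*z^2/((z^2 + 48)*(z^2 + 73)). The denominator has no real zeros and deg Q - deg P = 2 ≥ 2, so the integral of f over the upper semicircle |z| = R tends to 0 as R → ∞. Closing the contour in the upper half-plane,
  ∫_{-∞}^{∞} f(x) dx = 2πi · Σ Res(f, z_k)  over the poles with Im z_k > 0.

Zeros of the denominator: z^2 + 73 = 0 gives z = ±sqrt(73)*I; z^2 + 48 = 0 gives z = ±4*sqrt(3)*I.
Upper half-plane: z = 4*sqrt(3)*I, z = sqrt(73)*I (simple).

Each pole is a simple zero of Q(z) = z^4 + 121*z^2 + 3504, so Res(f, z₀) = P(z₀)/Q'(z₀) with P(z) = 7*z^2, Q'(z) = 4*z^3 + 242*z:
  Res(f, 4*sqrt(3)*I) = (-336)/(200*sqrt(3)*I) = 14*sqrt(3)*I/25
  Res(f, sqrt(73)*I) = (-511)/(-50*sqrt(73)*I) = -7*sqrt(73)*I/50

Sum of residues: 7*I*(-sqrt(73) + 4*sqrt(3))/50
∫_{-∞}^{∞} f(x) dx = 2πi · (7*I*(-sqrt(73) + 4*sqrt(3))/50) = 7*pi*(-4*sqrt(3) + sqrt(73))/25

Final answer: 7*pi*(-4*sqrt(3) + sqrt(73))/25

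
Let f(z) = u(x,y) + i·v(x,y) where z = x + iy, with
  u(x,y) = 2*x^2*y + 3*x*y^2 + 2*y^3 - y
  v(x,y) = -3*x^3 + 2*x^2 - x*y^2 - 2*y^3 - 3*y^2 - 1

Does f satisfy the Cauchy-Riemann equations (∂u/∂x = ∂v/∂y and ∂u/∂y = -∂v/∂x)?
∂u/∂x = 4*x*y + 3*y^2
∂v/∂y = -2*x*y - 6*y^2 - 6*y
∂u/∂y = 2*x^2 + 6*x*y + 6*y^2 - 1
∂v/∂x = -9*x^2 + 4*x - y^2
∂u/∂x ≠ ∂v/∂y and ∂u/∂y ≠ -∂v/∂x; the Cauchy-Riemann equations are not satisfied, so f is not analytic.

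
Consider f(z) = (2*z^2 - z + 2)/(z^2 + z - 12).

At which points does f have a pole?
The singularities of f are the zeros of the denominator. Factoring,
  z^2 + z - 12 = (z - 3)*(z + 4)
so the candidates are z = 3, z = -4.

Check the numerator P(z) = 2*z^2 - z + 2 at each one:
  P(3) = 17 ≠ 0, so z = 3 is a (simple) pole.
  P(-4) = 38 ≠ 0, so z = -4 is a (simple) pole.

Poles of f: {-4, 3}

Final answer: {-4, 3}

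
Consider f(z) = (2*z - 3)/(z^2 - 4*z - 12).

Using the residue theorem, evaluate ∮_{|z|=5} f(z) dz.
7*I*pi/4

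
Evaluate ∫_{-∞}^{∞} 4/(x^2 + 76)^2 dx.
Let f(z) = 4/(z^2 + 76)^2. The denominator has no real zeros and deg Q - deg P = 4 ≥ 2, so the integral of f over the upper semicircle |z| = R tends to 0 as R → ∞. Closing the contour in the upper half-plane,
  ∫_{-∞}^{∞} f(x) dx = 2πi · Σ Res(f, z_k)  over the poles with Im z_k > 0.

Zeros of the denominator: z^2 + 76 = 0 gives z = ±2*sqrt(19)*I.
Upper half-plane: z = 2*sqrt(19)*I (a pole of order 2).

Write f(z) = g(z)/(z - 2*sqrt(19)*I)^2 with g(z) = 4/(z + 2*sqrt(19)*I)^2. For a double pole, Res(f, z₀) = g'(z₀):
  g'(z) = -8/(z + 2*sqrt(19)*I)^3
  Res(f, 2*sqrt(19)*I) = g'(2*sqrt(19)*I) = -sqrt(19)*I/2888

∫_{-∞}^{∞} f(x) dx = 2πi · (-sqrt(19)*I/2888) = sqrt(19)*pi/1444

Final answer: sqrt(19)*pi/1444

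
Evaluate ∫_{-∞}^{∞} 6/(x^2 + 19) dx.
Let f(z) = 6/(z^2 + 19). The denominator has no real zeros and deg Q - deg P = 2 ≥ 2, so the integral of f over the upper semicircle |z| = R tends to 0 as R → ∞. Closing the contour in the upper half-plane,
  ∫_{-∞}^{∞} f(x) dx = 2πi · Σ Res(f, z_k)  over the poles with Im z_k > 0.

Zeros of the denominator: z^2 + 19 = 0 gives z = ±sqrt(19)*I.
Upper half-plane: z = sqrt(19)*I (simple).

Each pole is a simple zero of Q(z) = z^2 + 19, so Res(f, z₀) = P(z₀)/Q'(z₀) with P(z) = 6, Q'(z) = 2*z:
  Res(f, sqrt(19)*I) = (6)/(2*sqrt(19)*I) = -3*sqrt(19)*I/19

∫_{-∞}^{∞} f(x) dx = 2πi · (-3*sqrt(19)*I/19) = 6*sqrt(19)*pi/19

Final answer: 6*sqrt(19)*pi/19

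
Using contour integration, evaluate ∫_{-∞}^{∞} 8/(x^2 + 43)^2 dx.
Let f(z) = 8/(z^2 + 43)^2. The denominator has no real zeros and deg Q - deg P = 4 ≥ 2, so the integral of f over the upper semicircle |z| = R tends to 0 as R → ∞. Closing the contour in the upper half-plane,
  ∫_{-∞}^{∞} f(x) dx = 2πi · Σ Res(f, z_k)  over the poles with Im z_k > 0.

Zeros of the denominator: z^2 + 43 = 0 gives z = ±sqrt(43)*I.
Upper half-plane: z = sqrt(43)*I (a pole of order 2).

Write f(z) = g(z)/(z - sqrt(43)*I)^2 with g(z) = 8/(z + sqrt(43)*I)^2. For a double pole, Res(f, z₀) = g'(z₀):
  g'(z) = -16/(z + sqrt(43)*I)^3
  Res(f, sqrt(43)*I) = g'(sqrt(43)*I) = -2*sqrt(43)*I/1849

∫_{-∞}^{∞} f(x) dx = 2πi · (-2*sqrt(43)*I/1849) = 4*sqrt(43)*pi/1849

Final answer: 4*sqrt(43)*pi/1849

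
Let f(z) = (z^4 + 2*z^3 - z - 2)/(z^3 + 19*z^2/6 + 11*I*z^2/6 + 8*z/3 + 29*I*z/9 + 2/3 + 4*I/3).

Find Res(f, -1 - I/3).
Write f(z) = P(z)/Q(z) with P(z) = z^4 + 2*z^3 - z - 2 and Q(z) = z^3 + 19*z^2/6 + 11*I*z^2/6 + 8*z/3 + 29*I*z/9 + 2/3 + 4*I/3.
The denominator factors as Q(z) = (z + 3/2 + 3*I/2)*(z + 2/3)*(z + 1 + I/3), so z = -1 - I/3 is a simple zero of Q and P is analytic there; z = -1 - I/3 is therefore a simple pole and
  Res(f, z₀) = P(z₀)/Q'(z₀).

Q'(z) = 3*z^2 + 19*z/3 + 11*I*z/3 + 8/3 + 29*I/9, so Q'(-1 - I/3) = 2/9 - 5*I/9.
P(-1 - I/3) = -161/81 - 11*I/27.

Res(f, -1 - I/3) = (-161/81 - 11*I/27)/(2/9 - 5*I/9) = -157/261 - 871*I/261

Final answer: -157/261 - 871*I/261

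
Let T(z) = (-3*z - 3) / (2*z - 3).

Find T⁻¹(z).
Set w = T(z) = (-3*z - 3) / (2*z - 3) and solve for z:
  w*(2*z - 3) = -3*z - 3
  -3*w + z*(2*w + 3) + 3 = 0
  z*(2*w + 3) = 3*w - 3
  z = (3 - 3*w)/(-2*w - 3)
Renaming the variable, T⁻¹(z) = (-3*z + 3)/(-2*z - 3) = (3*z - 3)/(2*z + 3).
(Check: ad - bc = 15 ≠ 0, so T is invertible.)

Final answer: (3*z - 3)/(2*z + 3)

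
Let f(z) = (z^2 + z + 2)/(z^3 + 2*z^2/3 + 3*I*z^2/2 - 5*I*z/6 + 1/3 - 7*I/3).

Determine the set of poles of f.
The singularities of f are the zeros of the denominator. Factoring,
  z^3 + 2*z^2/3 + 3*I*z^2/2 - 5*I*z/6 + 1/3 - 7*I/3 = (z + 2/3 + 2*I)*(z - 1 - I/2)*(z + 1)
so the candidates are z = -2/3 - 2*I, z = 1 + I/2, z = -1.

Check the numerator P(z) = z^2 + z + 2 at each one:
  P(-2/3 - 2*I) = -20/9 + 2*I/3 ≠ 0, so z = -2/3 - 2*I is a (simple) pole.
  P(1 + I/2) = 15/4 + 3*I/2 ≠ 0, so z = 1 + I/2 is a (simple) pole.
  P(-1) = 2 ≠ 0, so z = -1 is a (simple) pole.

Poles of f: {-1, -2/3 - 2*I, 1 + I/2}

Final answer: {-1, -2/3 - 2*I, 1 + I/2}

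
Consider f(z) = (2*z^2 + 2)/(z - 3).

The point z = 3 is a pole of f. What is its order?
Factor the denominator:
  z - 3 = (z - 3)

The numerator P(z) = 2*z^2 + 2 has P(3) = 20 ≠ 0, so no factor of (z - 3) cancels.
Near z = 3 we can therefore write f(z) = g(z)/(z - 3) with g analytic at 3 and g(3) ≠ 0 (g is just the numerator).

Hence z = 3 is a pole of order 1.

Final answer: 1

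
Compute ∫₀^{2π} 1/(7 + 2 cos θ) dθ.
Let J = ∫₀^{2π} dθ/(7 + 2 cos θ).
Put z = e^{iθ}: then cos θ = (z + 1/z)/2, dθ = dz/(iz), and z runs once counterclockwise around |z| = 1:
  J = ∮_{|z|=1} 1/(7 + 2*(z + 1/z)/2) · dz/(iz) = (2/i) ∮_{|z|=1} dz/(2*z^2 + 14*z + 2).
The roots of 2*z^2 + 14*z + 2 are z = (-7 ± sqrt(7^2 - 2^2))/2, with sqrt(45) = 3*sqrt(5); their product is 1, so only z₊ = -7/2 + 3*sqrt(5)/2 lies inside the unit circle (z₋ = -7/2 - 3*sqrt(5)/2 lies outside).
z₊ is a simple zero of q(z) = 2*z^2 + 14*z + 2, so Res(1/q, z₊) = 1/q'(z₊) with q'(z) = 4*z + 14; and q'(z₊) = 2*(z₊ - z₋) = 6*sqrt(5).
Therefore J = (2/i) · 2πi · 1/(6*sqrt(5)) = 2*pi/(3*sqrt(5)) = 2*sqrt(5)*pi/15

Final answer: 2*sqrt(5)*pi/15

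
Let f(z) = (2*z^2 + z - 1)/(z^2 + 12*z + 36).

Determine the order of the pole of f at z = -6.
Factor the denominator:
  z^2 + 12*z + 36 = (z + 6)^2

The numerator P(z) = 2*z^2 + z - 1 has P(-6) = 65 ≠ 0, so no factor of (z + 6) cancels.
Near z = -6 we can therefore write f(z) = g(z)/(z + 6)^2 with g analytic at -6 and g(-6) ≠ 0 (g is just the numerator).

Hence z = -6 is a pole of order 2.

Final answer: 2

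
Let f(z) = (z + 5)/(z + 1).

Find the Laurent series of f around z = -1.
Put w = z - (-1), i.e. z = w - 1. The denominator is w, so it suffices to rewrite the numerator in powers of w.

P(z) = z + 5
P(w - 1) = 4 + w

Dividing each term by w:
  f = 4/w + 1

Substituting back w = z + 1:
  f(z) = 4/(z + 1) + 1

The series is finite because the numerator is a polynomial; the negative powers form the principal part, and the coefficient of 1/(z + 1) gives Res(f, -1) = 4.

Final answer: 4/(z + 1) + 1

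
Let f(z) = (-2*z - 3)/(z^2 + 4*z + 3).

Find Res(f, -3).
Write f(z) = P(z)/Q(z) with P(z) = -2*z - 3 and Q(z) = z^2 + 4*z + 3.
The denominator factors as Q(z) = (z + 3)*(z + 1), so z = -3 is a simple zero of Q and P is analytic there; z = -3 is therefore a simple pole and
  Res(f, z₀) = P(z₀)/Q'(z₀).

Q'(z) = 2*z + 4, so Q'(-3) = -2.
P(-3) = 3.

Res(f, -3) = (3)/(-2) = -3/2

Final answer: -3/2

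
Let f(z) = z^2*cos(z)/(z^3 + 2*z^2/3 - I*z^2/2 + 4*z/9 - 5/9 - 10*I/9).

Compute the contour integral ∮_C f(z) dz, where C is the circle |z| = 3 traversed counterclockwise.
By the residue theorem, ∮_C f(z) dz = 2πi · (sum of the residues of f at the poles inside |z| = 3).

The denominator factors as (z - 2/3 - I/2)*(z + 1/3 + I)*(z + 1 - I), so the singularities of f are simple poles at z = 2/3 + I/2, z = -1/3 - I, z = -1 + I.
  |2/3 + I/2|² = 25/36 < 9 = 3², so this pole is inside the contour.
  |-1/3 - I|² = 10/9 < 9 = 3², so this pole is inside the contour.
  |-1 + I|² = 2 < 9 = 3², so this pole is inside the contour.

With P(z) = z^2*cos(z) and Q(z) = z^3 + 2*z^2/3 - I*z^2/2 + 4*z/9 - 5/9 - 10*I/9, each pole is simple, so Res(f, z₀) = P(z₀)/Q'(z₀) with Q'(z) = 3*z^2 + 4*z/3 - I*z + 4/9.
  Res(f, 2/3 + I/2) = P(2/3 + I/2)/Q'(2/3 + I/2) = ((7/36 + 2*I/3)*cos(2/3 + I/2))/(29/12 + 2*I) = (779/4251 + 176*I/1417)*cos(2/3 + I/2)
  Res(f, -1/3 - I) = P(-1/3 - I)/Q'(-1/3 - I) = ((-8/9 + 2*I/3)*cos(1/3 + I))/(-11/3 + I) = (53/195 - 7*I/65)*cos(1/3 + I)
  Res(f, -1 + I) = P(-1 + I)/Q'(-1 + I) = (-2*I*cos(1 - I))/(1/9 - 11*I/3) = (297/545 - 9*I/545)*cos(1 - I)

Sum of residues inside C: (53/195 - 7*I/65)*cos(1/3 + I) + (779/4251 + 176*I/1417)*cos(2/3 + I/2) + (297/545 - 9*I/545)*cos(1 - I)
∮_C f(z) dz = 2πi · ((53/195 - 7*I/65)*cos(1/3 + I) + (779/4251 + 176*I/1417)*cos(2/3 + I/2) + (297/545 - 9*I/545)*cos(1 - I)) = pi*(-352/1417 + 1558*I/4251)*cos(2/3 + I/2) + pi*(14/65 + 106*I/195)*cos(1/3 + I) + pi*(18/545 + 594*I/545)*cos(1 - I)

Final answer: pi*(-352/1417 + 1558*I/4251)*cos(2/3 + I/2) + pi*(14/65 + 106*I/195)*cos(1/3 + I) + pi*(18/545 + 594*I/545)*cos(1 - I)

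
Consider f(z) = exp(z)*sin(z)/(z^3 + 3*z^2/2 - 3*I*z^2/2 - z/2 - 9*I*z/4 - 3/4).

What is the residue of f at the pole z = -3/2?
Write f(z) = P(z)/Q(z) with P(z) = exp(z)*sin(z) and Q(z) = z^3 + 3*z^2/2 - 3*I*z^2/2 - z/2 - 9*I*z/4 - 3/4.
The denominator factors as Q(z) = (z - I)*(z + 3/2)*(z - I/2), so z = -3/2 is a simple zero of Q and P is analytic there; z = -3/2 is therefore a simple pole and
  Res(f, z₀) = P(z₀)/Q'(z₀).

Q'(z) = 3*z^2 + 3*z - 3*I*z - 1/2 - 9*I/4, so Q'(-3/2) = 7/4 + 9*I/4.
P(-3/2) = -exp(-3/2)*sin(3/2).

Res(f, -3/2) = (-exp(-3/2)*sin(3/2))/(7/4 + 9*I/4) = (-14/65 + 18*I/65)*exp(-3/2)*sin(3/2)

Final answer: (-14/65 + 18*I/65)*exp(-3/2)*sin(3/2)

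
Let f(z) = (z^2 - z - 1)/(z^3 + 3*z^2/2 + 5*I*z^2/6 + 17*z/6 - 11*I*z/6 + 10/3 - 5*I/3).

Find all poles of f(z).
{-1 - 2*I, -1 - I/3, 1/2 + 3*I/2}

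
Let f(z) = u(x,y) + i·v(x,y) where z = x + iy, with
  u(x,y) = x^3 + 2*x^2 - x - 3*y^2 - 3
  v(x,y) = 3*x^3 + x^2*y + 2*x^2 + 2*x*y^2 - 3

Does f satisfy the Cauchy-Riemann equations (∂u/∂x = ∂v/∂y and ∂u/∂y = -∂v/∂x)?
∂u/∂x = 3*x^2 + 4*x - 1
∂v/∂y = x^2 + 4*x*y
∂u/∂y = -6*y
∂v/∂x = 9*x^2 + 2*x*y + 4*x + 2*y^2
∂u/∂x ≠ ∂v/∂y and ∂u/∂y ≠ -∂v/∂x; the Cauchy-Riemann equations are not satisfied, so f is not analytic.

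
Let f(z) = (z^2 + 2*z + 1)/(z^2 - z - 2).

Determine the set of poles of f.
The singularities of f are the zeros of the denominator. Factoring,
  z^2 - z - 2 = (z + 1)*(z - 2)
so the candidates are z = -1, z = 2.

Check the numerator P(z) = z^2 + 2*z + 1 at each one:
  P(-1) = 0, so the factor (z + 1) cancels and z = -1 is only a removable singularity, not a pole.
  P(2) = 9 ≠ 0, so z = 2 is a (simple) pole.

Poles of f: {2}

Final answer: {2}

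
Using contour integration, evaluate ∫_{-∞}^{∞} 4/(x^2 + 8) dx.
Let f(z) = 4/(z^2 + 8). The denominator has no real zeros and deg Q - deg P = 2 ≥ 2, so the integral of f over the upper semicircle |z| = R tends to 0 as R → ∞. Closing the contour in the upper half-plane,
  ∫_{-∞}^{∞} f(x) dx = 2πi · Σ Res(f, z_k)  over the poles with Im z_k > 0.

Zeros of the denominator: z^2 + 8 = 0 gives z = ±2*sqrt(2)*I.
Upper half-plane: z = 2*sqrt(2)*I (simple).

Each pole is a simple zero of Q(z) = z^2 + 8, so Res(f, z₀) = P(z₀)/Q'(z₀) with P(z) = 4, Q'(z) = 2*z:
  Res(f, 2*sqrt(2)*I) = (4)/(4*sqrt(2)*I) = -sqrt(2)*I/2

∫_{-∞}^{∞} f(x) dx = 2πi · (-sqrt(2)*I/2) = sqrt(2)*pi

Final answer: sqrt(2)*pi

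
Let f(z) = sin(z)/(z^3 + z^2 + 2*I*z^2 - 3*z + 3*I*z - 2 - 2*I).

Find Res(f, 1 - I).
Write f(z) = P(z)/Q(z) with P(z) = sin(z) and Q(z) = z^3 + z^2 + 2*I*z^2 - 3*z + 3*I*z - 2 - 2*I.
The denominator factors as Q(z) = (z - 1 + I)*(z + 2)*(z + I), so z = 1 - I is a simple zero of Q and P is analytic there; z = 1 - I is therefore a simple pole and
  Res(f, z₀) = P(z₀)/Q'(z₀).

Q'(z) = 3*z^2 + 2*z + 4*I*z - 3 + 3*I, so Q'(1 - I) = 3 - I.
P(1 - I) = sin(1 - I).

Res(f, 1 - I) = (sin(1 - I))/(3 - I) = (3/10 + I/10)*sin(1 - I)

Final answer: (3/10 + I/10)*sin(1 - I)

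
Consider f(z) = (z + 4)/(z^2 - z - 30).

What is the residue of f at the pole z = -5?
1/11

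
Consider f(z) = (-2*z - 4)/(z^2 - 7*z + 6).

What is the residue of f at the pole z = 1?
6/5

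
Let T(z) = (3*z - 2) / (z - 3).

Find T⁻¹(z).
Set w = T(z) = (3*z - 2) / (z - 3) and solve for z:
  w*(z - 3) = 3*z - 2
  -3*w + z*(w - 3) + 2 = 0
  z*(w - 3) = 3*w - 2
  z = (2 - 3*w)/(3 - w)
Renaming the variable, T⁻¹(z) = (-3*z + 2)/(-z + 3) = (3*z - 2)/(z - 3).
(Check: ad - bc = -7 ≠ 0, so T is invertible.)

Final answer: (3*z - 2)/(z - 3)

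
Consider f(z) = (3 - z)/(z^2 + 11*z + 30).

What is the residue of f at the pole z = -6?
Write f(z) = P(z)/Q(z) with P(z) = 3 - z and Q(z) = z^2 + 11*z + 30.
The denominator factors as Q(z) = (z + 5)*(z + 6), so z = -6 is a simple zero of Q and P is analytic there; z = -6 is therefore a simple pole and
  Res(f, z₀) = P(z₀)/Q'(z₀).

Q'(z) = 2*z + 11, so Q'(-6) = -1.
P(-6) = 9.

Res(f, -6) = (9)/(-1) = -9

Final answer: -9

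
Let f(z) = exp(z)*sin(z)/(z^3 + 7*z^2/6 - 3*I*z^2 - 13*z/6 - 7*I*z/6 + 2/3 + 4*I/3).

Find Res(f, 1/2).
Write f(z) = P(z)/Q(z) with P(z) = exp(z)*sin(z) and Q(z) = z^3 + 7*z^2/6 - 3*I*z^2 - 13*z/6 - 7*I*z/6 + 2/3 + 4*I/3.
The denominator factors as Q(z) = (z + 2/3 - 2*I)*(z + 1 - I)*(z - 1/2), so z = 1/2 is a simple zero of Q and P is analytic there; z = 1/2 is therefore a simple pole and
  Res(f, z₀) = P(z₀)/Q'(z₀).

Q'(z) = 3*z^2 + 7*z/3 - 6*I*z - 13/6 - 7*I/6, so Q'(1/2) = -1/4 - 25*I/6.
P(1/2) = exp(1/2)*sin(1/2).

Res(f, 1/2) = (exp(1/2)*sin(1/2))/(-1/4 - 25*I/6) = (-36/2509 + 600*I/2509)*exp(1/2)*sin(1/2)

Final answer: (-36/2509 + 600*I/2509)*exp(1/2)*sin(1/2)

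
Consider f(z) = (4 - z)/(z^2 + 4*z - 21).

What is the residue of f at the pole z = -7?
Write f(z) = P(z)/Q(z) with P(z) = 4 - z and Q(z) = z^2 + 4*z - 21.
The denominator factors as Q(z) = (z + 7)*(z - 3), so z = -7 is a simple zero of Q and P is analytic there; z = -7 is therefore a simple pole and
  Res(f, z₀) = P(z₀)/Q'(z₀).

Q'(z) = 2*z + 4, so Q'(-7) = -10.
P(-7) = 11.

Res(f, -7) = (11)/(-10) = -11/10

Final answer: -11/10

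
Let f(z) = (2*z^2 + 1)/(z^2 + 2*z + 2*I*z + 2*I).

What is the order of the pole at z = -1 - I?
Factor the denominator:
  z^2 + 2*z + 2*I*z + 2*I = (z + 1 + I)^2

The numerator P(z) = 2*z^2 + 1 has P(-1 - I) = 1 + 4*I ≠ 0, so no factor of (z + 1 + I) cancels.
Near z = -1 - I we can therefore write f(z) = g(z)/(z + 1 + I)^2 with g analytic at -1 - I and g(-1 - I) ≠ 0 (g is just the numerator).

Hence z = -1 - I is a pole of order 2.

Final answer: 2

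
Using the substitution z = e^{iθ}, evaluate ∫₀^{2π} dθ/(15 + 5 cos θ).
Let J = ∫₀^{2π} dθ/(15 + 5 cos θ).
Put z = e^{iθ}: then cos θ = (z + 1/z)/2, dθ = dz/(iz), and z runs once counterclockwise around |z| = 1:
  J = ∮_{|z|=1} 1/(15 + 5*(z + 1/z)/2) · dz/(iz) = (2/i) ∮_{|z|=1} dz/(5*z^2 + 30*z + 5).
The roots of 5*z^2 + 30*z + 5 are z = (-15 ± sqrt(15^2 - 5^2))/5, with sqrt(200) = 10*sqrt(2); their product is 1, so only z₊ = -3 + 2*sqrt(2) lies inside the unit circle (z₋ = -3 - 2*sqrt(2) lies outside).
z₊ is a simple zero of q(z) = 5*z^2 + 30*z + 5, so Res(1/q, z₊) = 1/q'(z₊) with q'(z) = 10*z + 30; and q'(z₊) = 5*(z₊ - z₋) = 20*sqrt(2).
Therefore J = (2/i) · 2πi · 1/(20*sqrt(2)) = 2*pi/(10*sqrt(2)) = sqrt(2)*pi/10

Final answer: sqrt(2)*pi/10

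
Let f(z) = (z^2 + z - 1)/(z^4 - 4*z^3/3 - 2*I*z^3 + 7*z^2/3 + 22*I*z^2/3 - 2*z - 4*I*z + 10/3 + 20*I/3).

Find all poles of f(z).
The singularities of f are the zeros of the denominator. Factoring,
  z^4 - 4*z^3/3 - 2*I*z^3 + 7*z^2/3 + 22*I*z^2/3 - 2*z - 4*I*z + 10/3 + 20*I/3 = (z + 1 - 3*I)*(z - 2 + I)*(z + I)*(z - 1/3 - I)
so the candidates are z = -1 + 3*I, z = 2 - I, z = -I, z = 1/3 + I.

Check the numerator P(z) = z^2 + z - 1 at each one:
  P(-1 + 3*I) = -10 - 3*I ≠ 0, so z = -1 + 3*I is a (simple) pole.
  P(2 - I) = 4 - 5*I ≠ 0, so z = 2 - I is a (simple) pole.
  P(-I) = -2 - I ≠ 0, so z = -I is a (simple) pole.
  P(1/3 + I) = -14/9 + 5*I/3 ≠ 0, so z = 1/3 + I is a (simple) pole.

Poles of f: {-1 + 3*I, -I, 1/3 + I, 2 - I}

Final answer: {-1 + 3*I, -I, 1/3 + I, 2 - I}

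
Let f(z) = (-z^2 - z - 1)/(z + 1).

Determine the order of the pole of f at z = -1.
Factor the denominator:
  z + 1 = (z + 1)

The numerator P(z) = -z^2 - z - 1 has P(-1) = -1 ≠ 0, so no factor of (z + 1) cancels.
Near z = -1 we can therefore write f(z) = g(z)/(z + 1) with g analytic at -1 and g(-1) ≠ 0 (g is just the numerator).

Hence z = -1 is a pole of order 1.

Final answer: 1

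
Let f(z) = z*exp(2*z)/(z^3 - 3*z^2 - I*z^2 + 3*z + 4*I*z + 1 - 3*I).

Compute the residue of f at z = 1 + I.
(1/5 - 3*I/5)*exp(2 + 2*I)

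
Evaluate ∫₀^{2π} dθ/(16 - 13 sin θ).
Call the integral J. The integrand is 2π-periodic and we integrate over a full period, so shifting θ does not change the value (θ → θ + π/2 turns sin θ into cos θ; θ → θ + π flips the sign of the trig term). Hence
  J = ∫₀^{2π} dθ/(16 + 13 cos θ).
Put z = e^{iθ}: then cos θ = (z + 1/z)/2, dθ = dz/(iz), and z runs once counterclockwise around |z| = 1:
  J = ∮_{|z|=1} 1/(16 + 13*(z + 1/z)/2) · dz/(iz) = (2/i) ∮_{|z|=1} dz/(13*z^2 + 32*z + 13).
The roots of 13*z^2 + 32*z + 13 are z = (-16 ± sqrt(16^2 - 13^2))/13, with sqrt(87) = sqrt(87); their product is 1, so only z₊ = -16/13 + sqrt(87)/13 lies inside the unit circle (z₋ = -16/13 - sqrt(87)/13 lies outside).
z₊ is a simple zero of q(z) = 13*z^2 + 32*z + 13, so Res(1/q, z₊) = 1/q'(z₊) with q'(z) = 26*z + 32; and q'(z₊) = 13*(z₊ - z₋) = 2*sqrt(87).
Therefore J = (2/i) · 2πi · 1/(2*sqrt(87)) = 2*pi/(sqrt(87)) = 2*sqrt(87)*pi/87

Final answer: 2*sqrt(87)*pi/87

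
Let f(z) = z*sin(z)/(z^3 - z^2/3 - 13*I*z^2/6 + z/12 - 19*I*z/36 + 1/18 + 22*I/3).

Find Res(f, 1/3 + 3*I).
Write f(z) = P(z)/Q(z) with P(z) = z*sin(z) and Q(z) = z^3 - z^2/3 - 13*I*z^2/6 + z/12 - 19*I*z/36 + 1/18 + 22*I/3.
The denominator factors as Q(z) = (z - 3/2 + I/3)*(z - 1/3 - 3*I)*(z + 3/2 + I/2), so z = 1/3 + 3*I is a simple zero of Q and P is analytic there; z = 1/3 + 3*I is therefore a simple pole and
  Res(f, z₀) = P(z₀)/Q'(z₀).

Q'(z) = 3*z^2 - 2*z/3 - 13*I*z/3 + 1/12 - 19*I/36, so Q'(1/3 + 3*I) = -497/36 + 73*I/36.
P(1/3 + 3*I) = (1/3 + 3*I)*sin(1/3 + 3*I).

Res(f, 1/3 + 3*I) = ((1/3 + 3*I)*sin(1/3 + 3*I))/(-497/36 + 73*I/36) = (960/126169 - 27276*I/126169)*sin(1/3 + 3*I)

Final answer: (960/126169 - 27276*I/126169)*sin(1/3 + 3*I)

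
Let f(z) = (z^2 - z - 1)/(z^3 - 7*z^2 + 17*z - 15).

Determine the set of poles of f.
The singularities of f are the zeros of the denominator. Factoring,
  z^3 - 7*z^2 + 17*z - 15 = (z - 3)*(z - 2 + I)*(z - 2 - I)
so the candidates are z = 3, z = 2 - I, z = 2 + I.

Check the numerator P(z) = z^2 - z - 1 at each one:
  P(3) = 5 ≠ 0, so z = 3 is a (simple) pole.
  P(2 - I) = -3*I ≠ 0, so z = 2 - I is a (simple) pole.
  P(2 + I) = 3*I ≠ 0, so z = 2 + I is a (simple) pole.

Poles of f: {2 - I, 2 + I, 3}

Final answer: {2 - I, 2 + I, 3}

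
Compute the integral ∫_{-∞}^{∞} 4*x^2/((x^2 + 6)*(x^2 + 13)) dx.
Let f(z) = 4*z^2/((z^2 + 6)*(z^2 + 13)). The denominator has no real zeros and deg Q - deg P = 2 ≥ 2, so the integral of f over the upper semicircle |z| = R tends to 0 as R → ∞. Closing the contour in the upper half-plane,
  ∫_{-∞}^{∞} f(x) dx = 2πi · Σ Res(f, z_k)  over the poles with Im z_k > 0.

Zeros of the denominator: z^2 + 6 = 0 gives z = ±sqrt(6)*I; z^2 + 13 = 0 gives z = ±sqrt(13)*I.
Upper half-plane: z = sqrt(13)*I, z = sqrt(6)*I (simple).

Each pole is a simple zero of Q(z) = z^4 + 19*z^2 + 78, so Res(f, z₀) = P(z₀)/Q'(z₀) with P(z) = 4*z^2, Q'(z) = 4*z^3 + 38*z:
  Res(f, sqrt(13)*I) = (-52)/(-14*sqrt(13)*I) = -2*sqrt(13)*I/7
  Res(f, sqrt(6)*I) = (-24)/(14*sqrt(6)*I) = 2*sqrt(6)*I/7

Sum of residues: 2*I*(-sqrt(13) + sqrt(6))/7
∫_{-∞}^{∞} f(x) dx = 2πi · (2*I*(-sqrt(13) + sqrt(6))/7) = 4*pi*(-sqrt(6) + sqrt(13))/7

Final answer: 4*pi*(-sqrt(6) + sqrt(13))/7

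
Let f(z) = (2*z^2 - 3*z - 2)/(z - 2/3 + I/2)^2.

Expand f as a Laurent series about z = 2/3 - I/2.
(-65/18 + I/6)/(z - 2/3 + I/2)^2 + (-1/3 - 2*I)/(z - 2/3 + I/2) + 2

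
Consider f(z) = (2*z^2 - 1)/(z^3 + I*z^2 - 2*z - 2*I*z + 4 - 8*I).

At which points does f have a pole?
{-2, -2*I, 2 + I}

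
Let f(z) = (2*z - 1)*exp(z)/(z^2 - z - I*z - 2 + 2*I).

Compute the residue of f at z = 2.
(9/10 + 3*I/10)*exp(2)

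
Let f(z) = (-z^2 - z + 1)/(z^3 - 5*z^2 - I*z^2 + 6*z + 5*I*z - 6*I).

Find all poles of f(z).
{I, 2, 3}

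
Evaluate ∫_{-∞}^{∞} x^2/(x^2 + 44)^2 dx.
Let f(z) = z^2/(z^2 + 44)^2. The denominator has no real zeros and deg Q - deg P = 2 ≥ 2, so the integral of f over the upper semicircle |z| = R tends to 0 as R → ∞. Closing the contour in the upper half-plane,
  ∫_{-∞}^{∞} f(x) dx = 2πi · Σ Res(f, z_k)  over the poles with Im z_k > 0.

Zeros of the denominator: z^2 + 44 = 0 gives z = ±2*sqrt(11)*I.
Upper half-plane: z = 2*sqrt(11)*I (a pole of order 2).

Write f(z) = g(z)/(z - 2*sqrt(11)*I)^2 with g(z) = z^2/(z + 2*sqrt(11)*I)^2. For a double pole, Res(f, z₀) = g'(z₀):
  g'(z) = 4*sqrt(11)*I*z/(z + 2*sqrt(11)*I)^3
  Res(f, 2*sqrt(11)*I) = g'(2*sqrt(11)*I) = -sqrt(11)*I/88

∫_{-∞}^{∞} f(x) dx = 2πi · (-sqrt(11)*I/88) = sqrt(11)*pi/44

Final answer: sqrt(11)*pi/44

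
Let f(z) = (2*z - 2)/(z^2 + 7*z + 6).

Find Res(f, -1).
Write f(z) = P(z)/Q(z) with P(z) = 2*z - 2 and Q(z) = z^2 + 7*z + 6.
The denominator factors as Q(z) = (z + 1)*(z + 6), so z = -1 is a simple zero of Q and P is analytic there; z = -1 is therefore a simple pole and
  Res(f, z₀) = P(z₀)/Q'(z₀).

Q'(z) = 2*z + 7, so Q'(-1) = 5.
P(-1) = -4.

Res(f, -1) = (-4)/(5) = -4/5

Final answer: -4/5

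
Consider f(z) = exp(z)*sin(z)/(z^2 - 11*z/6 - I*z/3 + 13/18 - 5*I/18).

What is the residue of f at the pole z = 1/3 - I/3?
Write f(z) = P(z)/Q(z) with P(z) = exp(z)*sin(z) and Q(z) = z^2 - 11*z/6 - I*z/3 + 13/18 - 5*I/18.
The denominator factors as Q(z) = (z - 3/2 - 2*I/3)*(z - 1/3 + I/3), so z = 1/3 - I/3 is a simple zero of Q and P is analytic there; z = 1/3 - I/3 is therefore a simple pole and
  Res(f, z₀) = P(z₀)/Q'(z₀).

Q'(z) = 2*z - 11/6 - I/3, so Q'(1/3 - I/3) = -7/6 - I.
P(1/3 - I/3) = exp(1/3 - I/3)*sin(1/3 - I/3).

Res(f, 1/3 - I/3) = (exp(1/3 - I/3)*sin(1/3 - I/3))/(-7/6 - I) = (-42/85 + 36*I/85)*exp(1/3 - I/3)*sin(1/3 - I/3)

Final answer: (-42/85 + 36*I/85)*exp(1/3 - I/3)*sin(1/3 - I/3)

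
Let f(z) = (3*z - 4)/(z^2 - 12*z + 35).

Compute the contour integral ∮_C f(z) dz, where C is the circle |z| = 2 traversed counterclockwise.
By the residue theorem, ∮_C f(z) dz = 2πi · (sum of the residues of f at the poles inside |z| = 2).

The denominator factors as (z - 7)*(z - 5), so the singularities of f are simple poles at z = 7, z = 5.
  |7|² = 49 > 4 = 2², so this pole is outside the contour.
  |5|² = 25 > 4 = 2², so this pole is outside the contour.

No pole lies inside the contour, so f is analytic on and inside C and the integral is 0 (Cauchy's theorem).

Final answer: 0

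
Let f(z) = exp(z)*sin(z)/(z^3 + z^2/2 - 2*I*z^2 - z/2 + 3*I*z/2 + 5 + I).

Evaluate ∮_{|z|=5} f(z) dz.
pi*(16/533 - 184*I/533)*exp(-3/2 + I)*sin(3/2 - I) + pi*(18/65 + 14*I/65)*exp(2*I)*sinh(2) + pi*(-38/205 - 14*I/205)*exp(1 - I)*sin(1 - I)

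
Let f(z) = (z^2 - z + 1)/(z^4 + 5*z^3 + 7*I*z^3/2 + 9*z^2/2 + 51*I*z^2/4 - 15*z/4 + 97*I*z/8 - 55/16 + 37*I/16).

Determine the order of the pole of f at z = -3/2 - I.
3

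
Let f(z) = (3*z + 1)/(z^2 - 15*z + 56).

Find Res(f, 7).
Write f(z) = P(z)/Q(z) with P(z) = 3*z + 1 and Q(z) = z^2 - 15*z + 56.
The denominator factors as Q(z) = (z - 8)*(z - 7), so z = 7 is a simple zero of Q and P is analytic there; z = 7 is therefore a simple pole and
  Res(f, z₀) = P(z₀)/Q'(z₀).

Q'(z) = 2*z - 15, so Q'(7) = -1.
P(7) = 22.

Res(f, 7) = (22)/(-1) = -22

Final answer: -22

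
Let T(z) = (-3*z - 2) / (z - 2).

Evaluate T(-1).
Substitute z = -1:
  numerator:   -3*(-1) - 2 = 1
  denominator: (-1) - 2 = -3
T(-1) = (1)/(-3) = -1/3

Final answer: -1/3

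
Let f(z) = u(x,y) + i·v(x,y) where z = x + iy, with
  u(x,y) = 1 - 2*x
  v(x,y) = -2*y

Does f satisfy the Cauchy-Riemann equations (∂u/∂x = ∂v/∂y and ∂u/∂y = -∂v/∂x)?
∂u/∂x = -2
∂v/∂y = -2
∂u/∂y = 0
∂v/∂x = 0
∂u/∂x = ∂v/∂y and ∂u/∂y = -∂v/∂x hold identically; f is analytic.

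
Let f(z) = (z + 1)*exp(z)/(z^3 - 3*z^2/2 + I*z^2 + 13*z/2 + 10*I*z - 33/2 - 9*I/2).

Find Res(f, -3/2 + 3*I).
Write f(z) = P(z)/Q(z) with P(z) = (z + 1)*exp(z) and Q(z) = z^3 - 3*z^2/2 + I*z^2 + 13*z/2 + 10*I*z - 33/2 - 9*I/2.
The denominator factors as Q(z) = (z - 2 + 3*I)*(z - 1 + I)*(z + 3/2 - 3*I), so z = -3/2 + 3*I is a simple zero of Q and P is analytic there; z = -3/2 + 3*I is therefore a simple pole and
  Res(f, z₀) = P(z₀)/Q'(z₀).

Q'(z) = 3*z^2 - 3*z + 2*I*z + 13/2 + 10*I, so Q'(-3/2 + 3*I) = -61/4 - 29*I.
P(-3/2 + 3*I) = (-1/2 + 3*I)*exp(-3/2 + 3*I).

Res(f, -3/2 + 3*I) = ((-1/2 + 3*I)*exp(-3/2 + 3*I))/(-61/4 - 29*I) = (-1270/17177 - 964*I/17177)*exp(-3/2 + 3*I)

Final answer: (-1270/17177 - 964*I/17177)*exp(-3/2 + 3*I)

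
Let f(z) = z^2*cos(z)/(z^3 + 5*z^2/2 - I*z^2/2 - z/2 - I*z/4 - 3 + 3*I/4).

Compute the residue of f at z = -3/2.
Write f(z) = P(z)/Q(z) with P(z) = z^2*cos(z) and Q(z) = z^3 + 5*z^2/2 - I*z^2/2 - z/2 - I*z/4 - 3 + 3*I/4.
The denominator factors as Q(z) = (z + 3/2)*(z - 1)*(z + 2 - I/2), so z = -3/2 is a simple zero of Q and P is analytic there; z = -3/2 is therefore a simple pole and
  Res(f, z₀) = P(z₀)/Q'(z₀).

Q'(z) = 3*z^2 + 5*z - I*z - 1/2 - I/4, so Q'(-3/2) = -5/4 + 5*I/4.
P(-3/2) = 9*cos(3/2)/4.

Res(f, -3/2) = (9*cos(3/2)/4)/(-5/4 + 5*I/4) = (-9/10 - 9*I/10)*cos(3/2)

Final answer: (-9/10 - 9*I/10)*cos(3/2)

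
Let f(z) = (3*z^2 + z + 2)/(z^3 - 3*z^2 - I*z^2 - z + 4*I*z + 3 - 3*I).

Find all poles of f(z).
The singularities of f are the zeros of the denominator. Factoring,
  z^3 - 3*z^2 - I*z^2 - z + 4*I*z + 3 - 3*I = (z - 3)*(z - 1)*(z + 1 - I)
so the candidates are z = 3, z = 1, z = -1 + I.

Check the numerator P(z) = 3*z^2 + z + 2 at each one:
  P(3) = 32 ≠ 0, so z = 3 is a (simple) pole.
  P(1) = 6 ≠ 0, so z = 1 is a (simple) pole.
  P(-1 + I) = 1 - 5*I ≠ 0, so z = -1 + I is a (simple) pole.

Poles of f: {-1 + I, 1, 3}

Final answer: {-1 + I, 1, 3}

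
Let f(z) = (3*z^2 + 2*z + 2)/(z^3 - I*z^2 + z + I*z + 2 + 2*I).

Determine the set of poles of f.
{-1, 2*I, 1 - I}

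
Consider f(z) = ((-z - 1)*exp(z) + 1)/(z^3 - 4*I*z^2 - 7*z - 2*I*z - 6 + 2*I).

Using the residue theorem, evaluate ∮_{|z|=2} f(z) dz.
By the residue theorem, ∮_C f(z) dz = 2πi · (sum of the residues of f at the poles inside |z| = 2).

The denominator factors as (z - 2 - 2*I)*(z + 1)*(z + 1 - 2*I), so the singularities of f are simple poles at z = 2 + 2*I, z = -1, z = -1 + 2*I.
  |2 + 2*I|² = 8 > 4 = 2², so this pole is outside the contour.
  |-1|² = 1 < 4 = 2², so this pole is inside the contour.
  |-1 + 2*I|² = 5 > 4 = 2², so this pole is outside the contour.

With P(z) = (-z - 1)*exp(z) + 1 and Q(z) = z^3 - 4*I*z^2 - 7*z - 2*I*z - 6 + 2*I, each pole is simple, so Res(f, z₀) = P(z₀)/Q'(z₀) with Q'(z) = 3*z^2 - 8*I*z - 7 - 2*I.
  Res(f, -1) = P(-1)/Q'(-1) = (1)/(-4 + 6*I) = -1/13 - 3*I/26

∮_C f(z) dz = 2πi · (-1/13 - 3*I/26) = pi*(3/13 - 2*I/13)

Final answer: pi*(3/13 - 2*I/13)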